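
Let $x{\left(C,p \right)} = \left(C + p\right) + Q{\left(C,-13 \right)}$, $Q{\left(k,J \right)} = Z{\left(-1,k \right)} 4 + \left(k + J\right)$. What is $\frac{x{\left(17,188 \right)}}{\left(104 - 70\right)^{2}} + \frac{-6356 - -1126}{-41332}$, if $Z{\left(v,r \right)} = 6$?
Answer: $\frac{3919059}{11944948} \approx 0.32809$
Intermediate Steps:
$Q{\left(k,J \right)} = 24 + J + k$ ($Q{\left(k,J \right)} = 6 \cdot 4 + \left(k + J\right) = 24 + \left(J + k\right) = 24 + J + k$)
$x{\left(C,p \right)} = 11 + p + 2 C$ ($x{\left(C,p \right)} = \left(C + p\right) + \left(24 - 13 + C\right) = \left(C + p\right) + \left(11 + C\right) = 11 + p + 2 C$)
$\frac{x{\left(17,188 \right)}}{\left(104 - 70\right)^{2}} + \frac{-6356 - -1126}{-41332} = \frac{11 + 188 + 2 \cdot 17}{\left(104 - 70\right)^{2}} + \frac{-6356 - -1126}{-41332} = \frac{11 + 188 + 34}{34^{2}} + \left(-6356 + 1126\right) \left(- \frac{1}{41332}\right) = \frac{233}{1156} - - \frac{2615}{20666} = 233 \cdot \frac{1}{1156} + \frac{2615}{20666} = \frac{233}{1156} + \frac{2615}{20666} = \frac{3919059}{11944948}$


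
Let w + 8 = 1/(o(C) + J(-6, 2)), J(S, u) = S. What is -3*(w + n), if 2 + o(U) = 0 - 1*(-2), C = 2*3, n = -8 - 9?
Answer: 151/2 ≈ 75.500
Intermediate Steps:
n = -17
C = 6
o(U) = 0 (o(U) = -2 + (0 - 1*(-2)) = -2 + (0 + 2) = -2 + 2 = 0)
w = -49/6 (w = -8 + 1/(0 - 6) = -8 + 1/(-6) = -8 - 1/6 = -49/6 ≈ -8.1667)
-3*(w + n) = -3*(-49/6 - 17) = -3*(-151/6) = 151/2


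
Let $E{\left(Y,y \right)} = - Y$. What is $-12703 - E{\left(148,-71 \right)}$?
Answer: $-12555$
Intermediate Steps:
$-12703 - E{\left(148,-71 \right)} = -12703 - \left(-1\right) 148 = -12703 - -148 = -12703 + 148 = -12555$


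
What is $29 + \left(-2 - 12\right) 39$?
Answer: $-517$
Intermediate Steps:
$29 + \left(-2 - 12\right) 39 = 29 - 546 = -517$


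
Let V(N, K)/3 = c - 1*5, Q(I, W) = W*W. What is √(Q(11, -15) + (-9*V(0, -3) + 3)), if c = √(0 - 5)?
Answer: √(363 - 27*I*√5) ≈ 19.118 - 1.579*I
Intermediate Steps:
Q(I, W) = W²
c = I*√5 (c = √(-5) = I*√5 ≈ 2.2361*I)
V(N, K) = -15 + 3*I*√5 (V(N, K) = 3*(I*√5 - 1*5) = 3*(I*√5 - 5) = 3*(-5 + I*√5) = -15 + 3*I*√5)
√(Q(11, -15) + (-9*V(0, -3) + 3)) = √((-15)² + (-9*(-15 + 3*I*√5) + 3)) = √(225 + ((135 - 27*I*√5) + 3)) = √(225 + (138 - 27*I*√5)) = √(363 - 27*I*√5)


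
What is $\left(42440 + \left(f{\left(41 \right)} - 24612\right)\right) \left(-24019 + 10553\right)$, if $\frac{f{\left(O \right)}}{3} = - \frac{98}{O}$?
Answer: $- \frac{9838986764}{41} \approx -2.3998 \cdot 10^{8}$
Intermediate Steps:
$f{\left(O \right)} = - \frac{294}{O}$ ($f{\left(O \right)} = 3 \left(- \frac{98}{O}\right) = - \frac{294}{O}$)
$\left(42440 + \left(f{\left(41 \right)} - 24612\right)\right) \left(-24019 + 10553\right) = \left(42440 - \left(24612 + \frac{294}{41}\right)\right) \left(-24019 + 10553\right) = \left(42440 - \frac{1009386}{41}\right) \left(-13466\right) = \frac{730654}{41} \left(-13466\right) = - \frac{9838986764}{41}$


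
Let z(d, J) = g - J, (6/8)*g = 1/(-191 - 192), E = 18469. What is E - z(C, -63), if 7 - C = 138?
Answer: 21148498/1149 ≈ 18406.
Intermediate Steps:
C = -131 (C = 7 - 1*138 = 7 - 138 = -131)
g = -4/1149 (g = 4/(3*(-191 - 192)) = (4/3)/(-383) = (4/3)*(-1/383) = -4/1149 ≈ -0.0034813)
z(d, J) = -4/1149 - J
E - z(C, -63) = 18469 - (-4/1149 - 1*(-63)) = 18469 - (-4/1149 + 63) = 18469 - 1*72383/1149 = 18469 - 72383/1149 = 21148498/1149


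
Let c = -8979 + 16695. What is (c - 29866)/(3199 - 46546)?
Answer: 22150/43347 ≈ 0.51099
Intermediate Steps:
c = 7716
(c - 29866)/(3199 - 46546) = (7716 - 29866)/(3199 - 46546) = -22150/(-43347) = -22150*(-1/43347) = 22150/43347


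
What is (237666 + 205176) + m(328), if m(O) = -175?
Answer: 442667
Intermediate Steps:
(237666 + 205176) + m(328) = (237666 + 205176) - 175 = 442842 - 175 = 442667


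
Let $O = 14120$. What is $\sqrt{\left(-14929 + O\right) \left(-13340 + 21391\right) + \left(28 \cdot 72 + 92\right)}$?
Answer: $i \sqrt{6511151} \approx 2551.7 i$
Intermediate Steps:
$\sqrt{\left(-14929 + O\right) \left(-13340 + 21391\right) + \left(28 \cdot 72 + 92\right)} = \sqrt{\left(-14929 + 14120\right) \left(-13340 + 21391\right) + \left(28 \cdot 72 + 92\right)} = \sqrt{\left(-809\right) 8051 + \left(2016 + 92\right)} = \sqrt{-6513259 + 2108} = \sqrt{-6511151} = i \sqrt{6511151}$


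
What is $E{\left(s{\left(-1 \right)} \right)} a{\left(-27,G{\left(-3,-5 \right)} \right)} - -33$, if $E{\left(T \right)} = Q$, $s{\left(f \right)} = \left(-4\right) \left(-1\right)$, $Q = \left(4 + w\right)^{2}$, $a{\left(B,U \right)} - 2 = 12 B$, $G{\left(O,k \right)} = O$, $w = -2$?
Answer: $-1255$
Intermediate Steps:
$a{\left(B,U \right)} = 2 + 12 B$
$Q = 4$ ($Q = \left(4 - 2\right)^{2} = 2^{2} = 4$)
$s{\left(f \right)} = 4$
$E{\left(T \right)} = 4$
$E{\left(s{\left(-1 \right)} \right)} a{\left(-27,G{\left(-3,-5 \right)} \right)} - -33 = 4 \left(2 + 12 \left(-27\right)\right) - -33 = 4 \left(2 - 324\right) + \left(-548 + 581\right) = 4 \left(-322\right) + 33 = -1288 + 33 = -1255$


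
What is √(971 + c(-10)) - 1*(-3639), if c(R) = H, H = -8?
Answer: 3639 + 3*√107 ≈ 3670.0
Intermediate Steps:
c(R) = -8
√(971 + c(-10)) - 1*(-3639) = √(971 - 8) - 1*(-3639) = √963 + 3639 = 3*√107 + 3639 = 3639 + 3*√107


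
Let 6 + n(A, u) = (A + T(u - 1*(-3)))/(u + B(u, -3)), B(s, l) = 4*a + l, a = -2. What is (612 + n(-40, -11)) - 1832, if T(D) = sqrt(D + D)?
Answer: -13466/11 - 2*I/11 ≈ -1224.2 - 0.18182*I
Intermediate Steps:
B(s, l) = -8 + l (B(s, l) = 4*(-2) + l = -8 + l)
T(D) = sqrt(2)*sqrt(D) (T(D) = sqrt(2*D) = sqrt(2)*sqrt(D))
n(A, u) = -6 + (A + sqrt(2)*sqrt(3 + u))/(-11 + u) (n(A, u) = -6 + (A + sqrt(2)*sqrt(u - 1*(-3)))/(u + (-8 - 3)) = -6 + (A + sqrt(2)*sqrt(u + 3))/(u - 11) = -6 + (A + sqrt(2)*sqrt(3 + u))/(-11 + u))
(612 + n(-40, -11)) - 1832 = (612 + (66 - 40 + sqrt(6 + 2*(-11)) - 6*(-11))/(-11 - 11)) - 1832 = (612 + (66 - 40 + sqrt(6 - 22) + 66)/(-22)) - 1832 = (612 - (66 - 40 + sqrt(-16) + 66)/22) - 1832 = (612 - (66 - 40 + 4*I + 66)/22) - 1832 = (612 - (92 + 4*I)/22) - 1832 = (612 + (-46/11 - 2*I/11)) - 1832 = (6686/11 - 2*I/11) - 1832 = -13466/11 - 2*I/11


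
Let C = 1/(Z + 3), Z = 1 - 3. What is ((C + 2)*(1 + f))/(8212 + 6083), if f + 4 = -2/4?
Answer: -7/9530 ≈ -0.00073452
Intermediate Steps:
f = -9/2 (f = -4 - 2/4 = -4 - 2*¼ = -4 - ½ = -9/2 ≈ -4.5000)
Z = -2
C = 1 (C = 1/(-2 + 3) = 1/1 = 1)
((C + 2)*(1 + f))/(8212 + 6083) = ((1 + 2)*(1 - 9/2))/(8212 + 6083) = (3*(-7/2))/14295 = -21/2*1/14295 = -7/9530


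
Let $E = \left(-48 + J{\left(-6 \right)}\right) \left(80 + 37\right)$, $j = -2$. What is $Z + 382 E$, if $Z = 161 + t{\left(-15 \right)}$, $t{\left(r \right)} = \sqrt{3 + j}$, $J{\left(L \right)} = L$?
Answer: $-2413314$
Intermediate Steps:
$t{\left(r \right)} = 1$ ($t{\left(r \right)} = \sqrt{3 - 2} = \sqrt{1} = 1$)
$E = -6318$ ($E = \left(-48 - 6\right) \left(80 + 37\right) = \left(-54\right) 117 = -6318$)
$Z = 162$ ($Z = 161 + 1 = 162$)
$Z + 382 E = 162 + 382 \left(-6318\right) = 162 - 2413476 = -2413314$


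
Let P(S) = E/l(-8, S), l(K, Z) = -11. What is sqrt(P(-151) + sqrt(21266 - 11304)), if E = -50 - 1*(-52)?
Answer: sqrt(-22 + 121*sqrt(9962))/11 ≈ 9.9814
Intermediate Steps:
E = 2 (E = -50 + 52 = 2)
P(S) = -2/11 (P(S) = 2/(-11) = 2*(-1/11) = -2/11)
sqrt(P(-151) + sqrt(21266 - 11304)) = sqrt(-2/11 + sqrt(21266 - 11304)) = sqrt(-2/11 + sqrt(9962))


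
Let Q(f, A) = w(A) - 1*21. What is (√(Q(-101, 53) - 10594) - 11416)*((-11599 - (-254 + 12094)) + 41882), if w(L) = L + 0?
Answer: -210545288 + 18443*I*√10562 ≈ -2.1055e+8 + 1.8954e+6*I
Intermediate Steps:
w(L) = L
Q(f, A) = -21 + A (Q(f, A) = A - 1*21 = A - 21 = -21 + A)
(√(Q(-101, 53) - 10594) - 11416)*((-11599 - (-254 + 12094)) + 41882) = (√((-21 + 53) - 10594) - 11416)*((-11599 - (-254 + 12094)) + 41882) = (√(32 - 10594) - 11416)*((-11599 - 1*11840) + 41882) = (√(-10562) - 11416)*((-11599 - 11840) + 41882) = (I*√10562 - 11416)*(-23439 + 41882) = (-11416 + I*√10562)*18443 = -210545288 + 18443*I*√10562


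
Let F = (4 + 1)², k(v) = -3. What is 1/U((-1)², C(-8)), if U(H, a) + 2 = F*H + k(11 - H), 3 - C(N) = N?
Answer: 1/20 ≈ 0.050000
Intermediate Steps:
C(N) = 3 - N
F = 25 (F = 5² = 25)
U(H, a) = -5 + 25*H (U(H, a) = -2 + (25*H - 3) = -2 + (-3 + 25*H) = -5 + 25*H)
1/U((-1)², C(-8)) = 1/(-5 + 25*(-1)²) = 1/(-5 + 25*1) = 1/(-5 + 25) = 1/20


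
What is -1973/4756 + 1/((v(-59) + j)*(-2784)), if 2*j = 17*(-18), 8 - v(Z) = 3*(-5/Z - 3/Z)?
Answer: -406230389/979241376 ≈ -0.41484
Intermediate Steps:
v(Z) = 8 + 24/Z (v(Z) = 8 - 3*(-5/Z - 3/Z) = 8 - 3*(-8/Z) = 8 - (-24)/Z = 8 + 24/Z)
j = -153 (j = (17*(-18))/2 = (½)*(-306) = -153)
-1973/4756 + 1/((v(-59) + j)*(-2784)) = -1973/4756 + 1/((8 + 24/(-59)) - 153*(-2784)) = -1973*1/4756 - 1/2784/((8 + 24*(-1/59)) - 153) = -1973/4756 - 1/2784/((8 - 24/59) - 153) = -1973/4756 - 1/2784/(448/59 - 153) = -1973/4756 - 1/2784/(-8579/59) = -1973/4756 - 59/8579*(-1/2784) = -1973/4756 + 59/23883936 = -406230389/979241376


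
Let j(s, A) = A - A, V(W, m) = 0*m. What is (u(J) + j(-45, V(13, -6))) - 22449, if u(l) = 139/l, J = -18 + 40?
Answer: -493739/22 ≈ -22443.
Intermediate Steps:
J = 22
V(W, m) = 0
j(s, A) = 0
(u(J) + j(-45, V(13, -6))) - 22449 = (139/22 + 0) - 22449 = 139/22 - 22449 = -493739/22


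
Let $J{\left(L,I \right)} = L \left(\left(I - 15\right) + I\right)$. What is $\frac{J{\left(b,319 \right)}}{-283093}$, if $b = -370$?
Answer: $\frac{230510}{283093} \approx 0.81426$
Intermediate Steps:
$J{\left(L,I \right)} = L \left(-15 + 2 I\right)$ ($J{\left(L,I \right)} = L \left(\left(-15 + I\right) + I\right) = L \left(-15 + 2 I\right)$)
$\frac{J{\left(b,319 \right)}}{-283093} = \frac{\left(-370\right) \left(-15 + 2 \cdot 319\right)}{-283093} = - 370 \left(-15 + 638\right) \left(- \frac{1}{283093}\right) = \left(-370\right) 623 \left(- \frac{1}{283093}\right) = \left(-230510\right) \left(- \frac{1}{283093}\right) = \frac{230510}{283093}$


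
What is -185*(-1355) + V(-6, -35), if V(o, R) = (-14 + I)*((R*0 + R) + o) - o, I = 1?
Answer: 251214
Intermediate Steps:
V(o, R) = -14*o - 13*R (V(o, R) = (-14 + 1)*((R*0 + R) + o) - o = -13*((0 + R) + o) - o = -13*(R + o) - o = (-13*R - 13*o) - o = -14*o - 13*R)
-185*(-1355) + V(-6, -35) = -185*(-1355) + (-14*(-6) - 13*(-35)) = 250675 + (84 + 455) = 250675 + 539 = 251214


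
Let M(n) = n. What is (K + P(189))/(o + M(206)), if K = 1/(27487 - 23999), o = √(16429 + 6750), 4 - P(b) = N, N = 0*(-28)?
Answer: 479053/11194736 - 4651*√23179/22389472 ≈ 0.011166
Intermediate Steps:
N = 0
P(b) = 4 (P(b) = 4 - 1*0 = 4 + 0 = 4)
o = √23179 ≈ 152.25
K = 1/3488 ≈ 0.00028670
(K + P(189))/(o + M(206)) = (1/3488 + 4)/(√23179 + 206) = 13953/(3488*(206 + √23179))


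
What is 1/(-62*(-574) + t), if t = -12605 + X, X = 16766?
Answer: 1/39749 ≈ 2.5158e-5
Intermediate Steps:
t = 4161 (t = -12605 + 16766 = 4161)
1/(-62*(-574) + t) = 1/(-62*(-574) + 4161) = 1/(35588 + 4161) = 1/39749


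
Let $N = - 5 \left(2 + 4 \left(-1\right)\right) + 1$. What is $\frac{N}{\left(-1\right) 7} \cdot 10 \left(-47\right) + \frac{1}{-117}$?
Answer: $\frac{604883}{819} \approx 738.56$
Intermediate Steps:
$N = 11$ ($N = - 5 \left(2 - 4\right) + 1 = \left(-5\right) \left(-2\right) + 1 = 10 + 1 = 11$)
$\frac{N}{\left(-1\right) 7} \cdot 10 \left(-47\right) + \frac{1}{-117} = \frac{11}{\left(-1\right) 7} \cdot 10 \left(-47\right) + \frac{1}{-117} = \frac{11}{-7} \cdot 10 \left(-47\right) - \frac{1}{117} = 11 \left(- \frac{1}{7}\right) 10 \left(-47\right) - \frac{1}{117} = \left(- \frac{11}{7}\right) 10 \left(-47\right) - \frac{1}{117} = \left(- \frac{110}{7}\right) \left(-47\right) - \frac{1}{117} = \frac{5170}{7} - \frac{1}{117} = \frac{604883}{819}$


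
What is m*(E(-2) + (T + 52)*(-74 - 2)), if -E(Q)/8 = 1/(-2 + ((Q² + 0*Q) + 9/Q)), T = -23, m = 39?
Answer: -429156/5 ≈ -85831.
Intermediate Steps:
E(Q) = -8/(-2 + Q² + 9/Q) (E(Q) = -8/(-2 + ((Q² + 0*Q) + 9/Q)) = -8/(-2 + ((Q² + 0) + 9/Q)) = -8/(-2 + (Q² + 9/Q)) = -8/(-2 + Q² + 9/Q))
m*(E(-2) + (T + 52)*(-74 - 2)) = 39*(-8*(-2)/(9 + (-2)³ - 2*(-2)) + (-23 + 52)*(-74 - 2)) = 39*(-8*(-2)/(9 - 8 + 4) + 29*(-76)) = 39*(-8*(-2)/5 - 2204) = 39*(-8*(-2)*⅕ - 2204) = 39*(16/5 - 2204) = 39*(-11004/5) = -429156/5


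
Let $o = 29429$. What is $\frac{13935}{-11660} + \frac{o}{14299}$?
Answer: $\frac{28777115}{33345268} \approx 0.863$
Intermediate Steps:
$\frac{13935}{-11660} + \frac{o}{14299} = \frac{13935}{-11660} + \frac{29429}{14299} = 13935 \left(- \frac{1}{11660}\right) + 29429 \cdot \frac{1}{14299} = - \frac{2787}{2332} + \frac{29429}{14299} = \frac{28777115}{33345268}$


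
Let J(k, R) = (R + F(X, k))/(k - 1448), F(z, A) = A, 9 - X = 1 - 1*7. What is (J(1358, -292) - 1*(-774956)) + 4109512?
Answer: 219800527/45 ≈ 4.8845e+6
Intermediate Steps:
X = 15 (X = 9 - (1 - 1*7) = 9 - (1 - 7) = 9 - 1*(-6) = 9 + 6 = 15)
J(k, R) = (R + k)/(-1448 + k) (J(k, R) = (R + k)/(k - 1448) = (R + k)/(-1448 + k))
(J(1358, -292) - 1*(-774956)) + 4109512 = ((-292 + 1358)/(-1448 + 1358) - 1*(-774956)) + 4109512 = (1066/(-90) + 774956) + 4109512 = (-1/90*1066 + 774956) + 4109512 = (-533/45 + 774956) + 4109512 = 34872487/45 + 4109512 = 219800527/45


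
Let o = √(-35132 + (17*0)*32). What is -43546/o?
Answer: 21773*I*√8783/8783 ≈ 232.33*I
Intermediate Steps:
o = 2*I*√8783 (o = √(-35132 + 0*32) = √(-35132 + 0) = √(-35132) = 2*I*√8783 ≈ 187.44*I)
-43546/o = -43546*(-I*√8783/17566) = -(-21773)*I*√8783/8783 = 21773*I*√8783/8783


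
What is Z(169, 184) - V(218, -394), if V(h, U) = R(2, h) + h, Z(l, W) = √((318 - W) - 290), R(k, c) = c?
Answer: -436 + 2*I*√39 ≈ -436.0 + 12.49*I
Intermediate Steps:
Z(l, W) = √(28 - W)
V(h, U) = 2*h (V(h, U) = h + h = 2*h)
Z(169, 184) - V(218, -394) = √(28 - 1*184) - 2*218 = √(28 - 184) - 1*436 = √(-156) - 436 = 2*I*√39 - 436 = -436 + 2*I*√39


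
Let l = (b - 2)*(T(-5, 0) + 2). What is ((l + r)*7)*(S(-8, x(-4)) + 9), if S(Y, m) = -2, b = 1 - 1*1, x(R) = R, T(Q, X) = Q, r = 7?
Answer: 637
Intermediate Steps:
b = 0 (b = 1 - 1 = 0)
l = 6 (l = (0 - 2)*(-5 + 2) = -2*(-3) = 6)
((l + r)*7)*(S(-8, x(-4)) + 9) = ((6 + 7)*7)*(-2 + 9) = (13*7)*7 = 91*7 = 637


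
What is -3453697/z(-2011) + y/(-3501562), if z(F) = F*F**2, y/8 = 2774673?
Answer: -90256589099663695/14238624489295511 ≈ -6.3389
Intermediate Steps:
y = 22197384 (y = 8*2774673 = 22197384)
z(F) = F**3
-3453697/z(-2011) + y/(-3501562) = -3453697/((-2011)**3) + 22197384/(-3501562) = -3453697/(-8132727331) + 22197384*(-1/3501562) = -3453697*(-1/8132727331) - 11098692/1750781 = 3453697/8132727331 - 11098692/1750781 = -90256589099663695/14238624489295511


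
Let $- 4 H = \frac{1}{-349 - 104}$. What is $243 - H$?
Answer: $\frac{440315}{1812} \approx 243.0$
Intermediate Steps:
$H = \frac{1}{1812}$ ($H = - \frac{1}{4 \left(-349 - 104\right)} = - \frac{1}{4 \left(-453\right)} = \left(- \frac{1}{4}\right) \left(- \frac{1}{453}\right) = \frac{1}{1812} \approx 0.00055188$)
$243 - H = 243 - \frac{1}{1812} = \frac{440315}{1812}$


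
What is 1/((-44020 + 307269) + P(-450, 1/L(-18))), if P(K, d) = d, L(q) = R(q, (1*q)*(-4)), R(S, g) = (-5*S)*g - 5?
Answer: 6475/1704537276 ≈ 3.7987e-6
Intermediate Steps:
R(S, g) = -5 - 5*S*g (R(S, g) = -5*S*g - 5 = -5 - 5*S*g)
L(q) = -5 + 20*q² (L(q) = -5 - 5*q*(1*q)*(-4) = -5 - 5*q*q*(-4) = -5 - 5*q*(-4*q) = -5 + 20*q²)
1/((-44020 + 307269) + P(-450, 1/L(-18))) = 1/((-44020 + 307269) + 1/(-5 + 20*(-18)²)) = 1/(263249 + 1/(-5 + 20*324)) = 1/(263249 + 1/(-5 + 6480)) = 1/(263249 + 1/6475) = 1/(1704537276/6475) = 6475/1704537276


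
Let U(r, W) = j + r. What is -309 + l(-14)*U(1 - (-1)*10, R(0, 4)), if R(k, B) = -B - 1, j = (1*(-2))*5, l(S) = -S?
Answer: -295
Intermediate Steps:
j = -10 (j = -2*5 = -10)
R(k, B) = -1 - B
U(r, W) = -10 + r
-309 + l(-14)*U(1 - (-1)*10, R(0, 4)) = -309 + (-1*(-14))*(-10 + (1 - (-1)*10)) = -309 + 14*(-10 + (1 - 1*(-10))) = -309 + 14*(-10 + (1 + 10)) = -309 + 14*(-10 + 11) = -309 + 14*1 = -309 + 14 = -295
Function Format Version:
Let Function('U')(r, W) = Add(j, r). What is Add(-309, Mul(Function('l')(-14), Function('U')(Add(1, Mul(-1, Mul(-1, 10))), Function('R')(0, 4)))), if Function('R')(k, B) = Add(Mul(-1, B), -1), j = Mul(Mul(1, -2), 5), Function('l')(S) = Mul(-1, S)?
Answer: -295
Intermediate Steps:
j = -10 (j = Mul(-2, 5) = -10)
Function('R')(k, B) = Add(-1, Mul(-1, B))
Function('U')(r, W) = Add(-10, r)
Add(-309, Mul(Function('l')(-14), Function('U')(Add(1, Mul(-1, Mul(-1, 10))), Function('R')(0, 4)))) = Add(-309, Mul(Mul(-1, -14), Add(-10, Add(1, Mul(-1, Mul(-1, 10)))))) = Add(-309, Mul(14, Add(-10, Add(1, Mul(-1, -10))))) = Add(-309, Mul(14, Add(-10, Add(1, 10)))) = Add(-309, Mul(14, Add(-10, 11))) = Add(-309, Mul(14, 1)) = Add(-309, 14) = -295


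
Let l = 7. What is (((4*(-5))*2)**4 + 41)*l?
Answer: 17920287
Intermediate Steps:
(((4*(-5))*2)**4 + 41)*l = (((4*(-5))*2)**4 + 41)*7 = ((-20*2)**4 + 41)*7 = ((-40)**4 + 41)*7 = (2560000 + 41)*7 = 2560041*7 = 17920287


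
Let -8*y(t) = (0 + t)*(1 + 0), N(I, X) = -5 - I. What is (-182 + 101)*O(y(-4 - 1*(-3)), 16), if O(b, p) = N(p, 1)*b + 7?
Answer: -2835/8 ≈ -354.38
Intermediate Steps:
y(t) = -t/8 (y(t) = -(0 + t)*(1 + 0)/8 = -t/8)
O(b, p) = 7 + b*(-5 - p) (O(b, p) = (-5 - p)*b + 7 = b*(-5 - p) + 7 = 7 + b*(-5 - p))
(-182 + 101)*O(y(-4 - 1*(-3)), 16) = (-182 + 101)*(7 - (-(-4 - 1*(-3))/8)*(5 + 16)) = -81*(7 - 1*(-(-4 + 3)/8)*21) = -81*(7 - 1*(-⅛*(-1))*21) = -81*(7 - 1*⅛*21) = -81*(7 - 21/8) = -81*35/8 = -2835/8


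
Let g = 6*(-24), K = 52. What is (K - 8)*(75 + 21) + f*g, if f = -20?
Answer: 7104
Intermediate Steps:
g = -144
(K - 8)*(75 + 21) + f*g = (52 - 8)*(75 + 21) - 20*(-144) = 44*96 + 2880 = 4224 + 2880 = 7104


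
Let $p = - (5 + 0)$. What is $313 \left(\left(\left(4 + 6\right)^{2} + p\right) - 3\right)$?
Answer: $28796$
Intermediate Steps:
$p = -5$ ($p = \left(-1\right) 5 = -5$)
$313 \left(\left(\left(4 + 6\right)^{2} + p\right) - 3\right) = 313 \left(\left(\left(4 + 6\right)^{2} - 5\right) - 3\right) = 313 \left(\left(10^{2} - 5\right) - 3\right) = 313 \left(\left(100 - 5\right) - 3\right) = 313 \left(95 - 3\right) = 313 \cdot 92 = 28796$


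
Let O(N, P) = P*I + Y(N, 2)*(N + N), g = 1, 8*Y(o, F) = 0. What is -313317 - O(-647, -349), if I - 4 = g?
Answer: -311572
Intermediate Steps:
Y(o, F) = 0 (Y(o, F) = (1/8)*0 = 0)
I = 5 (I = 4 + 1 = 5)
O(N, P) = 5*P (O(N, P) = P*5 + 0*(N + N) = 5*P + 0*(2*N) = 5*P + 0 = 5*P)
-313317 - O(-647, -349) = -313317 - 5*(-349) = -313317 - 1*(-1745) = -313317 + 1745 = -311572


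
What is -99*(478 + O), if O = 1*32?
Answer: -50490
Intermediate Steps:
O = 32
-99*(478 + O) = -99*(478 + 32) = -99*510 = -50490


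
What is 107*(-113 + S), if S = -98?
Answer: -22577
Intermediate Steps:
107*(-113 + S) = 107*(-113 - 98) = 107*(-211) = -22577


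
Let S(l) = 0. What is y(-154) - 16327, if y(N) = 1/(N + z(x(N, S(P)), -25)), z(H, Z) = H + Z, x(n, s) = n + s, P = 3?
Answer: -5436892/333 ≈ -16327.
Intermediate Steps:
y(N) = 1/(-25 + 2*N) (y(N) = 1/(N + ((N + 0) - 25)) = 1/(N + (N - 25)) = 1/(N + (-25 + N)) = 1/(-25 + 2*N))
y(-154) - 16327 = 1/(-25 + 2*(-154)) - 16327 = 1/(-25 - 308) - 16327 = 1/(-333) - 16327 = -1/333 - 16327 = -5436892/333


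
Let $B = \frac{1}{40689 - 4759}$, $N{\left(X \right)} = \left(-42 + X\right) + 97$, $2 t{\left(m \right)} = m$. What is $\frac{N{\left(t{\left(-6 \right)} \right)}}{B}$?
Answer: $1868360$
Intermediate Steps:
$t{\left(m \right)} = \frac{m}{2}$
$N{\left(X \right)} = 55 + X$
$B = \frac{1}{35930} \approx 2.7832 \cdot 10^{-5}$
$\frac{N{\left(t{\left(-6 \right)} \right)}}{B} = \left(55 + \frac{1}{2} \left(-6\right)\right) \frac{1}{\frac{1}{35930}} = \left(55 - 3\right) 35930 = 52 \cdot 35930 = 1868360$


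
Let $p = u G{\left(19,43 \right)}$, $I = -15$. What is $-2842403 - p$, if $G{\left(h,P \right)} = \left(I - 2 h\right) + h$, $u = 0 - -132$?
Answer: $-2837915$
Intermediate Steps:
$u = 132$ ($u = 0 + 132 = 132$)
$G{\left(h,P \right)} = -15 - h$ ($G{\left(h,P \right)} = \left(-15 - 2 h\right) + h = -15 - h$)
$p = -4488$ ($p = 132 \left(-15 - 19\right) = 132 \left(-34\right) = -4488$)
$-2842403 - p = -2842403 - -4488 = -2842403 + 4488 = -2837915$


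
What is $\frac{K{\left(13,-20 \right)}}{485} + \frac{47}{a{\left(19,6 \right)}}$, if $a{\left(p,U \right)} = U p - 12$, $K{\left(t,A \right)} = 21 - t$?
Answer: $\frac{23611}{49470} \approx 0.47728$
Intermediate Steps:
$a{\left(p,U \right)} = -12 + U p$
$\frac{K{\left(13,-20 \right)}}{485} + \frac{47}{a{\left(19,6 \right)}} = \frac{21 - 13}{485} + \frac{47}{-12 + 6 \cdot 19} = \left(21 - 13\right) \frac{1}{485} + \frac{47}{-12 + 114} = 8 \cdot \frac{1}{485} + \frac{47}{102} = \frac{8}{485} + 47 \cdot \frac{1}{102} = \frac{8}{485} + \frac{47}{102} = \frac{23611}{49470}$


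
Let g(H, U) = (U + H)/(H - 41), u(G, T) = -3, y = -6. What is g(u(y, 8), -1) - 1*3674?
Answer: -40413/11 ≈ -3673.9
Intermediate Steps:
g(H, U) = (H + U)/(-41 + H)
g(u(y, 8), -1) - 1*3674 = (-3 - 1)/(-41 - 3) - 1*3674 = -4/(-44) - 3674 = -1/44*(-4) - 3674 = 1/11 - 3674 = -40413/11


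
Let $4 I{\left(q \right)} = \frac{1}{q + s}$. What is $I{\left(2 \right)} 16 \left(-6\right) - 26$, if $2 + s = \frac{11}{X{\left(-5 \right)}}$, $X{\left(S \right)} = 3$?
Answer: $- \frac{358}{11} \approx -32.545$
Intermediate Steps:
$s = \frac{5}{3}$ ($s = -2 + \frac{11}{3} = \frac{5}{3} \approx 1.6667$)
$I{\left(q \right)} = \frac{1}{4 \left(\frac{5}{3} + q\right)}$ ($I{\left(q \right)} = \frac{1}{4 \left(q + \frac{5}{3}\right)} = \frac{1}{4 \left(\frac{5}{3} + q\right)}$)
$I{\left(2 \right)} 16 \left(-6\right) - 26 = \frac{3}{4 \left(5 + 3 \cdot 2\right)} 16 \left(-6\right) - 26 = \frac{3}{4 \left(5 + 6\right)} \left(-96\right) - 26 = \frac{3}{4 \cdot 11} \left(-96\right) - 26 = \frac{3}{4} \cdot \frac{1}{11} \left(-96\right) - 26 = \frac{3}{44} \left(-96\right) - 26 = - \frac{72}{11} - 26 = - \frac{358}{11}$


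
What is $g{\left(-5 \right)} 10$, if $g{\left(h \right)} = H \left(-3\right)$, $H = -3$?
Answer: $90$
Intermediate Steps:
$g{\left(h \right)} = 9$ ($g{\left(h \right)} = \left(-3\right) \left(-3\right) = 9$)
$g{\left(-5 \right)} 10 = 9 \cdot 10 = 90$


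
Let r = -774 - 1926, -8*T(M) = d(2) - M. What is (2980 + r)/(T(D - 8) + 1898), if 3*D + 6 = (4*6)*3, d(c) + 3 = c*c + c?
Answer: 448/3039 ≈ 0.14742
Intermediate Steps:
d(c) = -3 + c + c² (d(c) = -3 + (c*c + c) = -3 + (c² + c) = -3 + (c + c²) = -3 + c + c²)
D = 22 (D = -2 + ((4*6)*3)/3 = -2 + (24*3)/3 = -2 + (⅓)*72 = -2 + 24 = 22)
T(M) = -3/8 + M/8 (T(M) = -((-3 + 2 + 2²) - M)/8 = -((-3 + 2 + 4) - M)/8 = -(3 - M)/8 = -3/8 + M/8)
r = -2700
(2980 + r)/(T(D - 8) + 1898) = (2980 - 2700)/((-3/8 + (22 - 8)/8) + 1898) = 280/((-3/8 + (⅛)*14) + 1898) = 280/((-3/8 + 7/4) + 1898) = 280/(11/8 + 1898) = 280/(15195/8) = 280*(8/15195) = 448/3039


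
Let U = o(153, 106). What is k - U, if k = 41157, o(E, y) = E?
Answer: 41004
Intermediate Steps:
U = 153
k - U = 41157 - 1*153 = 41157 - 153 = 41004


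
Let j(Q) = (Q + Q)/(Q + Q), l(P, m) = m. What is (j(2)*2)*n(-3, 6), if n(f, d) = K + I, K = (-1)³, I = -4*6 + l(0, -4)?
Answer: -58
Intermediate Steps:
I = -28 (I = -4*6 - 4 = -24 - 4 = -28)
K = -1
j(Q) = 1 (j(Q) = (2*Q)/((2*Q)) = (2*Q)*(1/(2*Q)) = 1)
n(f, d) = -29 (n(f, d) = -1 - 28 = -29)
(j(2)*2)*n(-3, 6) = (1*2)*(-29) = 2*(-29) = -58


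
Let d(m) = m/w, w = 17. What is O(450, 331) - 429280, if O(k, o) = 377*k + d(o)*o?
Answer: -4304149/17 ≈ -2.5319e+5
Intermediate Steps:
d(m) = m/17
O(k, o) = 377*k + o²/17 (O(k, o) = 377*k + (o/17)*o = 377*k + o²/17)
O(450, 331) - 429280 = (377*450 + (1/17)*331²) - 429280 = (169650 + (1/17)*109561) - 429280 = (169650 + 109561/17) - 429280 = 2993611/17 - 429280 = -4304149/17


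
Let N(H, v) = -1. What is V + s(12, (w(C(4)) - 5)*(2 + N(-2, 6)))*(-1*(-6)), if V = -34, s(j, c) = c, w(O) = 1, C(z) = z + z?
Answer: -58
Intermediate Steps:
C(z) = 2*z
V + s(12, (w(C(4)) - 5)*(2 + N(-2, 6)))*(-1*(-6)) = -34 + ((1 - 5)*(2 - 1))*(-1*(-6)) = -34 - 4*1*6 = -34 - 4*6 = -34 - 24 = -58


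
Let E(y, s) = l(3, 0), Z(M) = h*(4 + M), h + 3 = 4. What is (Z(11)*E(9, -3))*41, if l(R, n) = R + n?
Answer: 1845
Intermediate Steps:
h = 1 (h = -3 + 4 = 1)
Z(M) = 4 + M (Z(M) = 1*(4 + M) = 4 + M)
E(y, s) = 3 (E(y, s) = 3 + 0 = 3)
(Z(11)*E(9, -3))*41 = ((4 + 11)*3)*41 = (15*3)*41 = 45*41 = 1845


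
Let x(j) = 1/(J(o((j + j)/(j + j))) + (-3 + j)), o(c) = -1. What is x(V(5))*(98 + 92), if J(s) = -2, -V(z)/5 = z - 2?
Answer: -19/2 ≈ -9.5000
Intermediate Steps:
V(z) = 10 - 5*z (V(z) = -5*(z - 2) = -5*(-2 + z) = 10 - 5*z)
x(j) = 1/(-5 + j) (x(j) = 1/(-2 + (-3 + j)) = 1/(-5 + j))
x(V(5))*(98 + 92) = (98 + 92)/(-5 + (10 - 5*5)) = 190/(-5 + (10 - 25)) = 190/(-5 - 15) = 190/(-20) = -1/20*190 = -19/2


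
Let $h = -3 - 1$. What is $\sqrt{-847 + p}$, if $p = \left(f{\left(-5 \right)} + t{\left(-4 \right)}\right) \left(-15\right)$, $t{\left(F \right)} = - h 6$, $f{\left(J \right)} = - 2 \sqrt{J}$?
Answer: $\sqrt{-1207 + 30 i \sqrt{5}} \approx 0.9651 + 34.755 i$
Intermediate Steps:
$h = -4$
$t{\left(F \right)} = 24$ ($t{\left(F \right)} = \left(-1\right) \left(-4\right) 6 = 4 \cdot 6 = 24$)
$p = -360 + 30 i \sqrt{5}$ ($p = \left(- 2 \sqrt{-5} + 24\right) \left(-15\right) = \left(- 2 i \sqrt{5} + 24\right) \left(-15\right) = \left(24 - 2 i \sqrt{5}\right) \left(-15\right) = -360 + 30 i \sqrt{5} \approx -360.0 + 67.082 i$)
$\sqrt{-847 + p} = \sqrt{-847 - \left(360 - 30 i \sqrt{5}\right)} = \sqrt{-1207 + 30 i \sqrt{5}}$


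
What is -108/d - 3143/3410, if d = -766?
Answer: -1019629/1306030 ≈ -0.78071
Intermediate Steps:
-108/d - 3143/3410 = -108/(-766) - 3143/3410 = -108*(-1/766) - 3143*1/3410 = 54/383 - 3143/3410 = -1019629/1306030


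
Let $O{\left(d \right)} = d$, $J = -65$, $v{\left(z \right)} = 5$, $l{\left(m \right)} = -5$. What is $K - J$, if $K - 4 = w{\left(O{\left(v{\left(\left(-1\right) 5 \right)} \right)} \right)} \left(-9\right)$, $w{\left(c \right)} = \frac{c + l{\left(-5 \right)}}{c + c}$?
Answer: $69$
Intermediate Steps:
$w{\left(c \right)} = \frac{-5 + c}{2 c}$ ($w{\left(c \right)} = \frac{c - 5}{c + c} = \frac{-5 + c}{2 c}$)
$K = 4$ ($K = 4 + \frac{-5 + 5}{2 \cdot 5} \left(-9\right) = 4 + \frac{1}{2} \cdot \frac{1}{5} \cdot 0 \left(-9\right) = 4 + 0 \left(-9\right) = 4 + 0 = 4$)
$K - J = 4 - -65 = 4 + 65 = 69$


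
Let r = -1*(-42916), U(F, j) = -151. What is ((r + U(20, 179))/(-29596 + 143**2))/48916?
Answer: -14255/149144884 ≈ -9.5578e-5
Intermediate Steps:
r = 42916
((r + U(20, 179))/(-29596 + 143**2))/48916 = ((42916 - 151)/(-29596 + 143**2))/48916 = (42765/(-29596 + 20449))*(1/48916) = (42765/(-9147))*(1/48916) = (42765*(-1/9147))*(1/48916) = -14255/3049*1/48916 = -14255/149144884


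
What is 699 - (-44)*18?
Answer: 1491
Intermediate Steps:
699 - (-44)*18 = 699 - 1*(-792) = 699 + 792 = 1491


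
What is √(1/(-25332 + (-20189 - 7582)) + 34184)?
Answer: √96396439516953/53103 ≈ 184.89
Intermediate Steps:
√(1/(-25332 + (-20189 - 7582)) + 34184) = √(1/(-25332 - 27771) + 34184) = √(1/(-53103) + 34184) = √(-1/53103 + 34184) = √(1815272951/53103) = √96396439516953/53103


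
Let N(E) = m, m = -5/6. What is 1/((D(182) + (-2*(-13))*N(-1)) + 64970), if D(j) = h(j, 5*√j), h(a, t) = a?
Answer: 3/195391 ≈ 1.5354e-5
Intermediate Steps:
m = -⅚ (m = -5*⅙ = -⅚ ≈ -0.83333)
N(E) = -⅚
D(j) = j
1/((D(182) + (-2*(-13))*N(-1)) + 64970) = 1/((182 - 2*(-13)*(-⅚)) + 64970) = 1/((182 + 26*(-⅚)) + 64970) = 1/((182 - 65/3) + 64970) = 1/(481/3 + 64970) = 1/(195391/3) = 3/195391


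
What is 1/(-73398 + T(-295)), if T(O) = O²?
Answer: 1/13627 ≈ 7.3384e-5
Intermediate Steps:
1/(-73398 + T(-295)) = 1/(-73398 + (-295)²) = 1/(-73398 + 87025) = 1/13627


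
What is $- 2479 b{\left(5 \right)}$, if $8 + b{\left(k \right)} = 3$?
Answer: $12395$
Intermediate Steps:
$b{\left(k \right)} = -5$ ($b{\left(k \right)} = -8 + 3 = -5$)
$- 2479 b{\left(5 \right)} = \left(-2479\right) \left(-5\right) = 12395$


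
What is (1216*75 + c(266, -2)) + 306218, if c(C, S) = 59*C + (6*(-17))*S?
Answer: 413316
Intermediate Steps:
c(C, S) = -102*S + 59*C (c(C, S) = 59*C - 102*S = -102*S + 59*C)
(1216*75 + c(266, -2)) + 306218 = (1216*75 + (-102*(-2) + 59*266)) + 306218 = (91200 + (204 + 15694)) + 306218 = (91200 + 15898) + 306218 = 107098 + 306218 = 413316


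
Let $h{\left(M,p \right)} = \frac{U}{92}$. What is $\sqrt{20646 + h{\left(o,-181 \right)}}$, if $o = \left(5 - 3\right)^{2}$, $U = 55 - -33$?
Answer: $\frac{16 \sqrt{42665}}{23} \approx 143.69$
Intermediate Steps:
$U = 88$ ($U = 55 + 33 = 88$)
$o = 4$ ($o = 2^{2} = 4$)
$h{\left(M,p \right)} = \frac{22}{23}$ ($h{\left(M,p \right)} = \frac{88}{92} = 88 \cdot \frac{1}{92} = \frac{22}{23}$)
$\sqrt{20646 + h{\left(o,-181 \right)}} = \sqrt{20646 + \frac{22}{23}} = \sqrt{\frac{474880}{23}} = \frac{16 \sqrt{42665}}{23}$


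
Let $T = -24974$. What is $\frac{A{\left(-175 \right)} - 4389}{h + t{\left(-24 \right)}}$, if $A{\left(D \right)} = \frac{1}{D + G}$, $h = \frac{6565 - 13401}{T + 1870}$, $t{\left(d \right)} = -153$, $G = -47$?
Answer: $\frac{2813948792}{97904109} \approx 28.742$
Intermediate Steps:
$h = \frac{1709}{5776}$ ($h = \frac{6565 - 13401}{-24974 + 1870} = - \frac{6836}{-23104} = \left(-6836\right) \left(- \frac{1}{23104}\right) = \frac{1709}{5776} \approx 0.29588$)
$A{\left(D \right)} = \frac{1}{-47 + D}$ ($A{\left(D \right)} = \frac{1}{D - 47} = \frac{1}{-47 + D}$)
$\frac{A{\left(-175 \right)} - 4389}{h + t{\left(-24 \right)}} = \frac{\frac{1}{-47 - 175} - 4389}{\frac{1709}{5776} - 153} = \frac{\frac{1}{-222} - 4389}{- \frac{882019}{5776}} = \left(- \frac{1}{222} - 4389\right) \left(- \frac{5776}{882019}\right) = \left(- \frac{974359}{222}\right) \left(- \frac{5776}{882019}\right) = \frac{2813948792}{97904109}$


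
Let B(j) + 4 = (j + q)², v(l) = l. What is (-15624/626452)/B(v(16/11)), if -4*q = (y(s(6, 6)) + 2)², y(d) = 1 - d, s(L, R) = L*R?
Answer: -2520672/7410900065951 ≈ -3.4013e-7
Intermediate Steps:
q = -1089/4 (q = -((1 - 6*6) + 2)²/4 = -((1 - 1*36) + 2)²/4 = -((1 - 36) + 2)²/4 = -(-35 + 2)²/4 = -¼*(-33)² = -¼*1089 = -1089/4 ≈ -272.25)
B(j) = -4 + (-1089/4 + j)² (B(j) = -4 + (j - 1089/4)² = -4 + (-1089/4 + j)²)
(-15624/626452)/B(v(16/11)) = (-15624/626452)/(-4 + (-1089 + 4*(16/11))²/16) = (-15624*1/626452)/(-4 + (-1089 + 4*(16*(1/11)))²/16) = -3906/(156613*(-4 + (-1089 + 4*(16/11))²/16)) = -3906/(156613*(-4 + (-1089 + 64/11)²/16)) = -3906/(156613*(-4 + (-11915/11)²/16)) = -3906/(156613*(-4 + (1/16)*(141967225/121))) = -3906/(156613*(-4 + 141967225/1936)) = -3906/(156613*141959481/1936) = -3906/156613*1936/141959481 = -2520672/7410900065951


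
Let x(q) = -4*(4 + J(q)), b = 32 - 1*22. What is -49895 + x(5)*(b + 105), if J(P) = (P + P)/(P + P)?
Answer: -52195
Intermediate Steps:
b = 10 (b = 32 - 22 = 10)
J(P) = 1 (J(P) = (2*P)/((2*P)) = (2*P)*(1/(2*P)) = 1)
x(q) = -20 (x(q) = -4*(4 + 1) = -4*5 = -20)
-49895 + x(5)*(b + 105) = -49895 - 20*(10 + 105) = -49895 - 20*115 = -49895 - 2300 = -52195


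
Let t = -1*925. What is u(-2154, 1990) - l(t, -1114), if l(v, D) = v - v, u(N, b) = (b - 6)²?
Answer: 3936256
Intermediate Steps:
t = -925
u(N, b) = (-6 + b)²
l(v, D) = 0
u(-2154, 1990) - l(t, -1114) = (-6 + 1990)² - 1*0 = 1984² + 0 = 3936256 + 0 = 3936256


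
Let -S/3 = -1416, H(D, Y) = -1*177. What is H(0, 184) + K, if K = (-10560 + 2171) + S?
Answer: -4318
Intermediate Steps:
H(D, Y) = -177
S = 4248 (S = -3*(-1416) = 4248)
K = -4141 (K = (-10560 + 2171) + 4248 = -8389 + 4248 = -4141)
H(0, 184) + K = -177 - 4141 = -4318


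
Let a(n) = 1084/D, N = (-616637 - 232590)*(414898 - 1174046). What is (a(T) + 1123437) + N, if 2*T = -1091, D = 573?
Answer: 369407428465993/573 ≈ 6.4469e+11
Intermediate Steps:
N = 644688978596 (N = -849227*(-759148) = 644688978596)
T = -1091/2 (T = (½)*(-1091) = -1091/2 ≈ -545.50)
a(n) = 1084/573
(a(T) + 1123437) + N = (1084/573 + 1123437) + 644688978596 = 643730485/573 + 644688978596 = 369407428465993/573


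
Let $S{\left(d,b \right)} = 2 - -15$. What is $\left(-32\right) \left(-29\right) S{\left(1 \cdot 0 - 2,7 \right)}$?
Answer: $15776$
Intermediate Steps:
$S{\left(d,b \right)} = 17$ ($S{\left(d,b \right)} = 2 + 15 = 17$)
$\left(-32\right) \left(-29\right) S{\left(1 \cdot 0 - 2,7 \right)} = \left(-32\right) \left(-29\right) 17 = 928 \cdot 17 = 15776$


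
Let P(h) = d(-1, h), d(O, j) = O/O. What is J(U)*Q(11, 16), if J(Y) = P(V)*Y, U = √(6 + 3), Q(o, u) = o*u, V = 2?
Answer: 528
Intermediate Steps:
d(O, j) = 1
P(h) = 1
U = 3 (U = √9 = 3)
J(Y) = Y (J(Y) = 1*Y = Y)
J(U)*Q(11, 16) = 3*(11*16) = 3*176 = 528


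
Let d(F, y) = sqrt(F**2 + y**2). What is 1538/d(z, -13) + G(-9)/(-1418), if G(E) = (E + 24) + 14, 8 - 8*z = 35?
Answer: -29/1418 + 12304*sqrt(11545)/11545 ≈ 114.49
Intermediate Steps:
z = -27/8 (z = 1 - 1/8*35 = 1 - 35/8 = -27/8 ≈ -3.3750)
G(E) = 38 + E (G(E) = (24 + E) + 14 = 38 + E)
1538/d(z, -13) + G(-9)/(-1418) = 1538/(sqrt((-27/8)**2 + (-13)**2)) + (38 - 9)/(-1418) = 1538/(sqrt(729/64 + 169)) + 29*(-1/1418) = 1538/(sqrt(11545/64)) - 29/1418 = 1538/((sqrt(11545)/8)) - 29/1418 = 1538*(8*sqrt(11545)/11545) - 29/1418 = 12304*sqrt(11545)/11545 - 29/1418 = -29/1418 + 12304*sqrt(11545)/11545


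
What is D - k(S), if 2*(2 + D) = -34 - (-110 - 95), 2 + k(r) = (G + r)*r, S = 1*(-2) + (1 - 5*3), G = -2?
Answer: -405/2 ≈ -202.50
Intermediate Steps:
S = -16 (S = -2 + (1 - 15) = -2 - 14 = -16)
k(r) = -2 + r*(-2 + r) (k(r) = -2 + (-2 + r)*r = -2 + r*(-2 + r))
D = 167/2 (D = -2 + (-34 - (-110 - 95))/2 = -2 + (-34 - 1*(-205))/2 = -2 + (-34 + 205)/2 = -2 + (½)*171 = -2 + 171/2 = 167/2 ≈ 83.500)
D - k(S) = 167/2 - (-2 + (-16)² - 2*(-16)) = 167/2 - (-2 + 256 + 32) = 167/2 - 1*286 = 167/2 - 286 = -405/2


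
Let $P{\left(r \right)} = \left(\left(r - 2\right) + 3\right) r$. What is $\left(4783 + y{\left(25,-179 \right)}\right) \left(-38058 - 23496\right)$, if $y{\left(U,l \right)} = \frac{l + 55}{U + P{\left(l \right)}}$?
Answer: $- \frac{3129310915646}{10629} \approx -2.9441 \cdot 10^{8}$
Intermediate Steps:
$P{\left(r \right)} = r \left(1 + r\right)$ ($P{\left(r \right)} = \left(\left(-2 + r\right) + 3\right) r = \left(1 + r\right) r = r \left(1 + r\right)$)
$y{\left(U,l \right)} = \frac{55 + l}{U + l \left(1 + l\right)}$ ($y{\left(U,l \right)} = \frac{l + 55}{U + l \left(1 + l\right)} = \frac{55 + l}{U + l \left(1 + l\right)}$)
$\left(4783 + y{\left(25,-179 \right)}\right) \left(-38058 - 23496\right) = \left(4783 + \frac{55 - 179}{25 - 179 \left(1 - 179\right)}\right) \left(-38058 - 23496\right) = \left(4783 + \frac{1}{25 - -31862} \left(-124\right)\right) \left(-61554\right) = \left(4783 + \frac{1}{25 + 31862} \left(-124\right)\right) \left(-61554\right) = \left(4783 + \frac{1}{31887} \left(-124\right)\right) \left(-61554\right) = \left(4783 - \frac{124}{31887}\right) \left(-61554\right) = \frac{152515397}{31887} \left(-61554\right) = - \frac{3129310915646}{10629}$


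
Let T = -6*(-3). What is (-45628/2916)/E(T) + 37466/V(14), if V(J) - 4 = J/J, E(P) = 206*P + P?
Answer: 101767115329/13581270 ≈ 7493.2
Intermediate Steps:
T = 18
E(P) = 207*P
V(J) = 5 (V(J) = 4 + J/J = 4 + 1 = 5)
(-45628/2916)/E(T) + 37466/V(14) = (-45628/2916)/((207*18)) + 37466/5 = -45628*1/2916/3726 + 37466*(⅕) = -11407/729*1/3726 + 37466/5 = -11407/2716254 + 37466/5 = 101767115329/13581270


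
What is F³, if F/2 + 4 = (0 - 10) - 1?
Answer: -27000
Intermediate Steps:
F = -30 (F = -8 + 2*((0 - 10) - 1) = -8 + 2*(-10 - 1) = -8 + 2*(-11) = -8 - 22 = -30)
F³ = (-30)³ = -27000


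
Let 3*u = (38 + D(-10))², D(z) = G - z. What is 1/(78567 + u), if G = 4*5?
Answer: 3/240325 ≈ 1.2483e-5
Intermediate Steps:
G = 20
D(z) = 20 - z
u = 4624/3 (u = (38 + (20 - 1*(-10)))²/3 = (38 + (20 + 10))²/3 = (38 + 30)²/3 = (⅓)*68² = (⅓)*4624 = 4624/3 ≈ 1541.3)
1/(78567 + u) = 1/(78567 + 4624/3) = 1/(240325/3) = 3/240325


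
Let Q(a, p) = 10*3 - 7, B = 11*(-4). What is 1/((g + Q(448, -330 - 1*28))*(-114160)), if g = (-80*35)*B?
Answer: -1/14067137680 ≈ -7.1088e-11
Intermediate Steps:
B = -44
Q(a, p) = 23 (Q(a, p) = 30 - 7 = 23)
g = 123200 (g = -80*35*(-44) = -2800*(-44) = 123200)
1/((g + Q(448, -330 - 1*28))*(-114160)) = 1/((123200 + 23)*(-114160)) = -1/114160/123223 = (1/123223)*(-1/114160) = -1/14067137680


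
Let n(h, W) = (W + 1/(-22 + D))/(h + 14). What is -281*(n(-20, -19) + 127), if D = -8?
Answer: -6584111/180 ≈ -36578.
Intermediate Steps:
n(h, W) = (-1/30 + W)/(14 + h) (n(h, W) = (W + 1/(-22 - 8))/(h + 14) = (W + 1/(-30))/(14 + h) = (W - 1/30)/(14 + h) = (-1/30 + W)/(14 + h))
-281*(n(-20, -19) + 127) = -281*((-1/30 - 19)/(14 - 20) + 127) = -281*(-571/30/(-6) + 127) = -281*(-⅙*(-571/30) + 127) = -281*(571/180 + 127) = -281*23431/180 = -6584111/180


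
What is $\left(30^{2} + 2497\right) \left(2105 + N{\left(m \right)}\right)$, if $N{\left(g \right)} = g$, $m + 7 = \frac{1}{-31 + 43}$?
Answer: $\frac{85526269}{12} \approx 7.1272 \cdot 10^{6}$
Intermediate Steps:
$m = - \frac{83}{12}$ ($m = -7 + \frac{1}{-31 + 43} = -7 + \frac{1}{12} = - \frac{83}{12} \approx -6.9167$)
$\left(30^{2} + 2497\right) \left(2105 + N{\left(m \right)}\right) = \left(30^{2} + 2497\right) \left(2105 - \frac{83}{12}\right) = \left(900 + 2497\right) \frac{25177}{12} = 3397 \cdot \frac{25177}{12} = \frac{85526269}{12}$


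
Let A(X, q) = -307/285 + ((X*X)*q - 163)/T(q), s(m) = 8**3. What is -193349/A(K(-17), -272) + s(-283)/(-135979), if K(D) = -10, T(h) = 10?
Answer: 2997060243262/42433742719 ≈ 70.629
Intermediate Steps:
s(m) = 512
A(X, q) = -1981/114 + q*X**2/10 (A(X, q) = -307/285 + ((X*X)*q - 163)/10 = -307*1/285 + (X**2*q - 163)*(1/10) = -307/285 + (q*X**2 - 163)*(1/10) = -307/285 + (-163 + q*X**2)*(1/10) = -307/285 + (-163/10 + q*X**2/10) = -1981/114 + q*X**2/10)
-193349/A(K(-17), -272) + s(-283)/(-135979) = -193349/(-1981/114 + (1/10)*(-272)*(-10)**2) + 512/(-135979) = -193349/(-1981/114 + (1/10)*(-272)*100) + 512*(-1/135979) = -193349/(-1981/114 - 2720) - 512/135979 = -193349/(-312061/114) - 512/135979 = -193349*(-114/312061) - 512/135979 = 22041786/312061 - 512/135979 = 2997060243262/42433742719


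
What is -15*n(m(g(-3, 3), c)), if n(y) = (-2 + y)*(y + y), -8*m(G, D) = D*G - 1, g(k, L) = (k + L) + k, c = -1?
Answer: -135/8 ≈ -16.875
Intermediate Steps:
g(k, L) = L + 2*k (g(k, L) = (L + k) + k = L + 2*k)
m(G, D) = ⅛ - D*G/8 (m(G, D) = -(D*G - 1)/8 = -(-1 + D*G)/8 = ⅛ - D*G/8)
n(y) = 2*y*(-2 + y) (n(y) = (-2 + y)*(2*y) = 2*y*(-2 + y))
-15*n(m(g(-3, 3), c)) = -30*(⅛ - ⅛*(-1)*(3 + 2*(-3)))*(-2 + (⅛ - ⅛*(-1)*(3 + 2*(-3)))) = -30*(⅛ - ⅛*(-1)*(3 - 6))*(-2 + (⅛ - ⅛*(-1)*(3 - 6))) = -30*(⅛ - ⅛*(-1)*(-3))*(-2 + (⅛ - ⅛*(-1)*(-3))) = -30*(⅛ - 3/8)*(-2 + (⅛ - 3/8)) = -30*(-1)*(-2 - ¼)/4 = -30*(-1)*(-9)/(4*4) = -15*9/8 = -135/8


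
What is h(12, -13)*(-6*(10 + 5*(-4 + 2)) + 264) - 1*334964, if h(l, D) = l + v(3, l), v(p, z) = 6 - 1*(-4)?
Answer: -329156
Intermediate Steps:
v(p, z) = 10 (v(p, z) = 6 + 4 = 10)
h(l, D) = 10 + l (h(l, D) = l + 10 = 10 + l)
h(12, -13)*(-6*(10 + 5*(-4 + 2)) + 264) - 1*334964 = (10 + 12)*(-6*(10 + 5*(-4 + 2)) + 264) - 1*334964 = 22*(-6*(10 + 5*(-2)) + 264) - 334964 = 22*(-6*(10 - 10) + 264) - 334964 = 22*(-6*0 + 264) - 334964 = 22*(0 + 264) - 334964 = 22*264 - 334964 = 5808 - 334964 = -329156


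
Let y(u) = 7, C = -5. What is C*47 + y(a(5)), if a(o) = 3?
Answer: -228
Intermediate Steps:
C*47 + y(a(5)) = -5*47 + 7 = -235 + 7 = -228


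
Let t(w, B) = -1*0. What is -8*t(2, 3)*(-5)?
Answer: 0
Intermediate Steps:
t(w, B) = 0
-8*t(2, 3)*(-5) = -8*0*(-5) = 0*(-5) = 0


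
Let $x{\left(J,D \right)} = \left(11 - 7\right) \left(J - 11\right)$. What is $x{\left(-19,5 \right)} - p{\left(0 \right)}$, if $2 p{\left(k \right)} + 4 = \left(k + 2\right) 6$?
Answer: $-124$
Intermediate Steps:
$x{\left(J,D \right)} = -44 + 4 J$ ($x{\left(J,D \right)} = 4 \left(-11 + J\right) = -44 + 4 J$)
$p{\left(k \right)} = 4 + 3 k$ ($p{\left(k \right)} = -2 + \frac{\left(k + 2\right) 6}{2} = -2 + \frac{\left(2 + k\right) 6}{2} = -2 + \frac{12 + 6 k}{2} = -2 + \left(6 + 3 k\right) = 4 + 3 k$)
$x{\left(-19,5 \right)} - p{\left(0 \right)} = \left(-44 + 4 \left(-19\right)\right) - \left(4 + 3 \cdot 0\right) = \left(-44 - 76\right) - \left(4 + 0\right) = -120 - 4 = -124$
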